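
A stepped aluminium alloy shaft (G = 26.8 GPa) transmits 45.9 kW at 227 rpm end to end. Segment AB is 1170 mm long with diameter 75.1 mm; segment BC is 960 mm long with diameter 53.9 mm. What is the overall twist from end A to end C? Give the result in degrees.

ω = 2π·227/60 = 23.77 rad/s, so T = P/ω = 45.9×10³ / 23.77 = 1931 N·m.
J_AB = π(0.0751)⁴/32 = 3.12×10^-6 m⁴; J_BC = π(0.0539)⁴/32 = 8.29×10^-7 m⁴.
θ = (T/G)·Σ L_i/J_i = (1931/26.8×10⁹)·(1.17/3.12×10^-6 + 0.960/8.29×10^-7) = 0.1105 rad.

6.33°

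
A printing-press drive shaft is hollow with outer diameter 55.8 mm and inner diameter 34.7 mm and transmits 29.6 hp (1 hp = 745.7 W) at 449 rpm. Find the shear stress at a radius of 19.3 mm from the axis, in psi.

1620 psi

ω = 2π·449/60 = 47.02 rad/s, so T = P/ω = 29.6×745.7 / 47.02 = 469.4 N·m.
J = π(d_o⁴ − d_i⁴)/32 = π(0.0558⁴ − 0.0347⁴)/32 = 8.094×10^-7 m⁴.
Shear stress varies linearly with radius: τ = T·r/J = 469.4 × 0.0193 / 8.094×10^-7 = 1.119×10^7 Pa.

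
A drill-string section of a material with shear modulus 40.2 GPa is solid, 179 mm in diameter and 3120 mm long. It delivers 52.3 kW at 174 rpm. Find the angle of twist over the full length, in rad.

ω = 2π·174/60 = 18.22 rad/s, so T = P/ω = 52.3×10³ / 18.22 = 2870 N·m.
J = πd⁴/32 = π(0.179)⁴/32 = 1.008×10^-4 m⁴.
θ = T·L/(G·J) = 2870 × 3.12 / (40.2×10⁹ × 1.008×10^-4) = 2.210×10^-3 rad.

0.00221 rad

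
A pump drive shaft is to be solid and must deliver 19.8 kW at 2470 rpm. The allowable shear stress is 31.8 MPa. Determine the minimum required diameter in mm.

ω = 2π·2470/60 = 258.7 rad/s, so T = P/ω = 19.8×10³ / 258.7 = 76.55 N·m.
For a solid shaft τ_max = 16T/(πd³), so d = (16T/(π τ_allow))^(1/3) = (16·76.55/(π·3.18×10^7))^(1/3) = 0.02306 m.

23.1 mm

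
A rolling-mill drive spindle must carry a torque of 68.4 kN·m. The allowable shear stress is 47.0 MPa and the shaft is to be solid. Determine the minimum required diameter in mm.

For a solid shaft τ_max = 16T/(πd³), so d = (16T/(π τ_allow))^(1/3) = (16·68400/(π·4.70×10^7))^(1/3) = 0.1950 m.

195 mm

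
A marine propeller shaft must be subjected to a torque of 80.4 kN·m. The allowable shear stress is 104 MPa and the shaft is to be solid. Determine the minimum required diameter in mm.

For a solid shaft τ_max = 16T/(πd³), so d = (16T/(π τ_allow))^(1/3) = (16·80400/(π·1.04×10^8))^(1/3) = 0.1579 m.

158 mm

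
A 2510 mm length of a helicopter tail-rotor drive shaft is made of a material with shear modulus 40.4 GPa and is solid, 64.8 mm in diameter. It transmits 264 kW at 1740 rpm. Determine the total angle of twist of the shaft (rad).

0.0520 rad

ω = 2π·1740/60 = 182.2 rad/s, so T = P/ω = 264×10³ / 182.2 = 1449 N·m.
J = πd⁴/32 = π(0.0648)⁴/32 = 1.731×10^-6 m⁴.
θ = T·L/(G·J) = 1449 × 2.51 / (40.4×10⁹ × 1.731×10^-6) = 0.05200 rad.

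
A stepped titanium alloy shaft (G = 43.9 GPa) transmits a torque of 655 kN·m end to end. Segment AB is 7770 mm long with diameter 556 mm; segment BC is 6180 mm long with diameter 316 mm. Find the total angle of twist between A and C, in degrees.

6.10°

J_AB = π(0.556)⁴/32 = 9.38×10^-3 m⁴; J_BC = π(0.316)⁴/32 = 9.79×10^-4 m⁴.
θ = (T/G)·Σ L_i/J_i = (655000/43.9×10⁹)·(7.77/9.38×10^-3 + 6.18/9.79×10^-4) = 0.1065 rad.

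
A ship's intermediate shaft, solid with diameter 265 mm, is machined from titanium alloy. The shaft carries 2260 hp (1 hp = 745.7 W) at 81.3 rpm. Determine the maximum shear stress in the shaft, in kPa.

54200 kPa

ω = 2π·81.3/60 = 8.514 rad/s, so T = P/ω = 2260×745.7 / 8.514 = 197900 N·m.
J = πd⁴/32 = π(0.265)⁴/32 = 4.842×10^-4 m⁴.
τ_max = T·r/J = 197900 × 0.133 / 4.842×10^-4 = 5.417×10^7 Pa.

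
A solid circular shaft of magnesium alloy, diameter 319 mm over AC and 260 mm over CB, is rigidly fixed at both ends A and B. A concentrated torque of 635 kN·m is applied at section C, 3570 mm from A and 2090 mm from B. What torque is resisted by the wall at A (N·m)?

Compatibility: T_A·a/J_AC = T_B·b/J_CB with T_A + T_B = T₀.
J_AC = 1.02×10^-3 m⁴, J_CB = 4.49×10^-4 m⁴, so T_A = T₀·(J_AC/a)/((J_AC/a)+(J_CB/b)) = 362100 N·m, T_B = 272900 N·m.

362000 N·m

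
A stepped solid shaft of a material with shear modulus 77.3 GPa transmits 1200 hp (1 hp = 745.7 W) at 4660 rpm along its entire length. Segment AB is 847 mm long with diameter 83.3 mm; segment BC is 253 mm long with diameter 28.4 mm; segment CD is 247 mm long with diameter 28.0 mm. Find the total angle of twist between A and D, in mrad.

ω = 2π·4660/60 = 488.0 rad/s, so T = P/ω = 1200×745.7 / 488.0 = 1834 N·m.
J_AB = π(0.0833)⁴/32 = 4.73×10^-6 m⁴; J_BC = π(0.0284)⁴/32 = 6.39×10^-8 m⁴; J_CD = π(0.0280)⁴/32 = 6.03×10^-8 m⁴.
θ = (T/G)·Σ L_i/J_i = (1834/77.3×10⁹)·(0.847/4.73×10^-6 + 0.253/6.39×10^-8 + 0.247/6.03×10^-8) = 0.1953 rad.

195 mrad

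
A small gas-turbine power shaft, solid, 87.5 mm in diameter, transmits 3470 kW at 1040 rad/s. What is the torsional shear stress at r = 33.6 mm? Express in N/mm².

19.5 N/mm²

ω = 1040 rad/s, so T = P/ω = 3470×10³ / 1040 = 3337 N·m.
J = πd⁴/32 = π(0.0875)⁴/32 = 5.755×10^-6 m⁴.
Shear stress varies linearly with radius: τ = T·r/J = 3337 × 0.0336 / 5.755×10^-6 = 1.948×10^7 Pa.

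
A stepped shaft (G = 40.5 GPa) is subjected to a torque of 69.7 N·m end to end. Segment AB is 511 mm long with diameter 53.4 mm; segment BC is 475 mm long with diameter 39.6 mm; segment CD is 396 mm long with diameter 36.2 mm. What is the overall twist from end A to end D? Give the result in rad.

0.00853 rad

J_AB = π(0.0534)⁴/32 = 7.98×10^-7 m⁴; J_BC = π(0.0396)⁴/32 = 2.41×10^-7 m⁴; J_CD = π(0.0362)⁴/32 = 1.69×10^-7 m⁴.
θ = (T/G)·Σ L_i/J_i = (69.70/40.5×10⁹)·(0.511/7.98×10^-7 + 0.475/2.41×10^-7 + 0.396/1.69×10^-7) = 8.530×10^-3 rad.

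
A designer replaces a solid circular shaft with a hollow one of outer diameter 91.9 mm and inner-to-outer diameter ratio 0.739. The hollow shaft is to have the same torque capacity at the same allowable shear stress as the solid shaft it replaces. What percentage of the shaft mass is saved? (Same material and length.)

Equal τ_max and T ⇒ the solid shaft needs d_s³ = d_o³(1−k⁴), so d_s = 91.9·(1−0.739⁴)^(1/3) = 81.67 mm.
Area ratio A_h/A_s = d_o²(1−k²)/d_s² = (1−k²)/(1−k⁴)^(2/3) = 0.5748.
Mass saving = 1 − 0.5748 = 42.5 %.

42.5 %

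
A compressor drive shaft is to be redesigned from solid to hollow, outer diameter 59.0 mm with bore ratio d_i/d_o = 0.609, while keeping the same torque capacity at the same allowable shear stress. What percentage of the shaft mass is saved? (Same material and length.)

Equal τ_max and T ⇒ the solid shaft needs d_s³ = d_o³(1−k⁴), so d_s = 59.0·(1−0.609⁴)^(1/3) = 56.16 mm.
Area ratio A_h/A_s = d_o²(1−k²)/d_s² = (1−k²)/(1−k⁴)^(2/3) = 0.6943.
Mass saving = 1 − 0.6943 = 30.6 %.

30.6 %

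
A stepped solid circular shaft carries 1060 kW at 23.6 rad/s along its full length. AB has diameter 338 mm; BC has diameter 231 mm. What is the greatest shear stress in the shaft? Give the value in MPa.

ω = 23.6 rad/s, so T = P/ω = 1060×10³ / 23.60 = 44920 N·m.
Under the same torque, τ_max = 16T/(πd³) is largest where d is smallest — segment BC (d = 231 mm).
τ_max = 16·44920/(π·(0.231)³) = 1.856×10^7 Pa.

18.6 MPa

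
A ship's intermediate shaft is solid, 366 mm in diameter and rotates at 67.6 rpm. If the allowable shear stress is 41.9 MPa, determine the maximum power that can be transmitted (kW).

2860 kW

J = πd⁴/32 = π(0.366)⁴/32 = 1.762×10^-3 m⁴.
T_max = τ_allow·J/r = 4.19×10^7 × 1.762×10^-3 / 0.183 = 403400 N·m.
ω = 2π·67.6/60 = 7.079 rad/s, so P_max = T_max·ω = 2.855×10^6 W.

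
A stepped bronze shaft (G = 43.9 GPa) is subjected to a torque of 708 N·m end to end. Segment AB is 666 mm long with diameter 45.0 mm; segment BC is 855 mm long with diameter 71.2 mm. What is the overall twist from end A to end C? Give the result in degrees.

J_AB = π(0.0450)⁴/32 = 4.03×10^-7 m⁴; J_BC = π(0.0712)⁴/32 = 2.52×10^-6 m⁴.
θ = (T/G)·Σ L_i/J_i = (708.0/43.9×10⁹)·(0.666/4.03×10^-7 + 0.855/2.52×10^-6) = 0.03215 rad.

1.84°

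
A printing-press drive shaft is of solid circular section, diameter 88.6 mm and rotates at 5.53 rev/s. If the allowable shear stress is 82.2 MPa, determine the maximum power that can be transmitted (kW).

390 kW

J = πd⁴/32 = π(0.0886)⁴/32 = 6.050×10^-6 m⁴.
T_max = τ_allow·J/r = 8.22×10^7 × 6.050×10^-6 / 0.0443 = 11230 N·m.
ω = 2π·5.53 = 34.75 rad/s, so P_max = T_max·ω = 3.900×10^5 W.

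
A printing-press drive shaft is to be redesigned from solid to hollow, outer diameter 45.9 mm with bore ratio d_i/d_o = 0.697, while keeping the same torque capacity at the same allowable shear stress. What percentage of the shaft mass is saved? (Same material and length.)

Equal τ_max and T ⇒ the solid shaft needs d_s³ = d_o³(1−k⁴), so d_s = 45.9·(1−0.697⁴)^(1/3) = 41.96 mm.
Area ratio A_h/A_s = d_o²(1−k²)/d_s² = (1−k²)/(1−k⁴)^(2/3) = 0.6153.
Mass saving = 1 − 0.6153 = 38.5 %.

38.5 %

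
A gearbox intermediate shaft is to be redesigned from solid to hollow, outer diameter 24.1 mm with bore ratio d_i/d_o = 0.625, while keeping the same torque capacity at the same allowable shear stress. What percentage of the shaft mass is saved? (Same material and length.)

32.0 %

Equal τ_max and T ⇒ the solid shaft needs d_s³ = d_o³(1−k⁴), so d_s = 24.1·(1−0.625⁴)^(1/3) = 22.81 mm.
Area ratio A_h/A_s = d_o²(1−k²)/d_s² = (1−k²)/(1−k⁴)^(2/3) = 0.6805.
Mass saving = 1 − 0.6805 = 32.0 %.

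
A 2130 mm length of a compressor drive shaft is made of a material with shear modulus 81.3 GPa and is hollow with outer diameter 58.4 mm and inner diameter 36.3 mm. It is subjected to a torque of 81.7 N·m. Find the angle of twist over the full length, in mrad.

J = π(d_o⁴ − d_i⁴)/32 = π(0.0584⁴ − 0.0363⁴)/32 = 9.715×10^-7 m⁴.
θ = T·L/(G·J) = 81.70 × 2.13 / (81.3×10⁹ × 9.715×10^-7) = 2.203×10^-3 rad.

2.20 mrad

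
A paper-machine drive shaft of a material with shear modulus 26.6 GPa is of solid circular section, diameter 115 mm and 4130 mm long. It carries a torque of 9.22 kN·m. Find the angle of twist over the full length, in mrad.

83.4 mrad

J = πd⁴/32 = π(0.115)⁴/32 = 1.717×10^-5 m⁴.
θ = T·L/(G·J) = 9220 × 4.13 / (26.6×10⁹ × 1.717×10^-5) = 0.08337 rad.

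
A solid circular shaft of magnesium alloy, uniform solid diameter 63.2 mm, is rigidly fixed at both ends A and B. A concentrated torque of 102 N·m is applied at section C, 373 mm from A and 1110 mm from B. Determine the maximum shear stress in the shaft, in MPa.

1.54 MPa

With uniform GJ and both ends fixed, compatibility θ_AC = θ_CB gives T_A·a = T_B·b, together with T_A + T_B = T₀.
T_A = T₀·b/(a+b) = 102.0·1110/1483 = 76.35 N·m; T_B = 25.65 N·m.
τ in each portion: τ_AC = 1.54×10^6 Pa, τ_CB = 5.18×10^5 Pa; maximum is in AC.
τ_max = T_AC·r/J = 76.35·0.0316/1.57×10^-6 = 1.540×10^6 Pa.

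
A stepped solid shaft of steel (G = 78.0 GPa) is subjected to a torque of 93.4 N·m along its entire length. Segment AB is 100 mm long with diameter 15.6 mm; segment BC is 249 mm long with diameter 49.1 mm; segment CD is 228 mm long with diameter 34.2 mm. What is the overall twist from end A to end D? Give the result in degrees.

1.33°

J_AB = π(0.0156)⁴/32 = 5.81×10^-9 m⁴; J_BC = π(0.0491)⁴/32 = 5.71×10^-7 m⁴; J_CD = π(0.0342)⁴/32 = 1.34×10^-7 m⁴.
θ = (T/G)·Σ L_i/J_i = (93.40/78.0×10⁹)·(0.100/5.81×10^-9 + 0.249/5.71×10^-7 + 0.228/1.34×10^-7) = 0.02315 rad.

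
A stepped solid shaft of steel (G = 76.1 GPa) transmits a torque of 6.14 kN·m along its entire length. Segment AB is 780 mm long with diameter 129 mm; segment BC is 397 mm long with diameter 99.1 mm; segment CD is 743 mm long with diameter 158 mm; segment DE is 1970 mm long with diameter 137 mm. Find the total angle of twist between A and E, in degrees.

J_AB = π(0.129)⁴/32 = 2.72×10^-5 m⁴; J_BC = π(0.0991)⁴/32 = 9.47×10^-6 m⁴; J_CD = π(0.158)⁴/32 = 6.12×10^-5 m⁴; J_DE = π(0.137)⁴/32 = 3.46×10^-5 m⁴.
θ = (T/G)·Σ L_i/J_i = (6140/76.1×10⁹)·(0.780/2.72×10^-5 + 0.397/9.47×10^-6 + 0.743/6.12×10^-5 + 1.97/3.46×10^-5) = 0.01127 rad.

0.646°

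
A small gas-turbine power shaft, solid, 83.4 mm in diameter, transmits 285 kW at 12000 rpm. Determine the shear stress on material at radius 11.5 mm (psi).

79.6 psi

ω = 2π·12000/60 = 1257 rad/s, so T = P/ω = 285×10³ / 1257 = 226.8 N·m.
J = πd⁴/32 = π(0.0834)⁴/32 = 4.750×10^-6 m⁴.
Shear stress varies linearly with radius: τ = T·r/J = 226.8 × 0.0115 / 4.750×10^-6 = 5.491×10^5 Pa.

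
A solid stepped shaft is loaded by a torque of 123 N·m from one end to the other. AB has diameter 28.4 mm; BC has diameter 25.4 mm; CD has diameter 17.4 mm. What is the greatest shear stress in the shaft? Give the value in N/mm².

119 N/mm²

Under the same torque, τ_max = 16T/(πd³) is largest where d is smallest — segment CD (d = 17.4 mm).
τ_max = 16·123.0/(π·(0.0174)³) = 1.189×10^8 Pa.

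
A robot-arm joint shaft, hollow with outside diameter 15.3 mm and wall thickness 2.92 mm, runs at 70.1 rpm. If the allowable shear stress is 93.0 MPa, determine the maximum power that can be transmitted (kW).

0.410 kW

J = π(d_o⁴ − d_i⁴)/32 = π(0.0153⁴ − 0.00946⁴)/32 = 4.594×10^-9 m⁴.
T_max = τ_allow·J/r = 9.30×10^7 × 4.594×10^-9 / 0.00765 = 55.84 N·m.
ω = 2π·70.1/60 = 7.341 rad/s, so P_max = T_max·ω = 409.9 W.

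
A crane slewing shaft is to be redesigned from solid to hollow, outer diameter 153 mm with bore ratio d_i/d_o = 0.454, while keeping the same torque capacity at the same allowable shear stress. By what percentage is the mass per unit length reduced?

Equal τ_max and T ⇒ the solid shaft needs d_s³ = d_o³(1−k⁴), so d_s = 153·(1−0.454⁴)^(1/3) = 150.8 mm.
Area ratio A_h/A_s = d_o²(1−k²)/d_s² = (1−k²)/(1−k⁴)^(2/3) = 0.8172.
Mass saving = 1 − 0.8172 = 18.3 %.

18.3 %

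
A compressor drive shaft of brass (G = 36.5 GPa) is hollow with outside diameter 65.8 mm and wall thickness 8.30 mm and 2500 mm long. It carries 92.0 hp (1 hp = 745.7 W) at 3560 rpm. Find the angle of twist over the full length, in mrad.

9.96 mrad

ω = 2π·3560/60 = 372.8 rad/s, so T = P/ω = 92.0×745.7 / 372.8 = 184.0 N·m.
J = π(d_o⁴ − d_i⁴)/32 = π(0.0658⁴ − 0.0492⁴)/32 = 1.265×10^-6 m⁴.
θ = T·L/(G·J) = 184.0 × 2.50 / (36.5×10⁹ × 1.265×10^-6) = 9.963×10^-3 rad.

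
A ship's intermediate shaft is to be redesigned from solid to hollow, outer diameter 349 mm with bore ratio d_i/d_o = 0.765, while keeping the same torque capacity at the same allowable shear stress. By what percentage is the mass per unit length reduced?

45.1 %

Equal τ_max and T ⇒ the solid shaft needs d_s³ = d_o³(1−k⁴), so d_s = 349·(1−0.765⁴)^(1/3) = 303.5 mm.
Area ratio A_h/A_s = d_o²(1−k²)/d_s² = (1−k²)/(1−k⁴)^(2/3) = 0.5485.
Mass saving = 1 − 0.5485 = 45.1 %.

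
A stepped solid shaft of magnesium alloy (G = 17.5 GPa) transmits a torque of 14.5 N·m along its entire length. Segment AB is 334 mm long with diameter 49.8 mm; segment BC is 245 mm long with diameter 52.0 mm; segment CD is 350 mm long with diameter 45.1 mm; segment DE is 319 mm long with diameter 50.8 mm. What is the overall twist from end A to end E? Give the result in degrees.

J_AB = π(0.0498)⁴/32 = 6.04×10^-7 m⁴; J_BC = π(0.0520)⁴/32 = 7.18×10^-7 m⁴; J_CD = π(0.0451)⁴/32 = 4.06×10^-7 m⁴; J_DE = π(0.0508)⁴/32 = 6.54×10^-7 m⁴.
θ = (T/G)·Σ L_i/J_i = (14.50/17.5×10⁹)·(0.334/6.04×10^-7 + 0.245/7.18×10^-7 + 0.350/4.06×10^-7 + 0.319/6.54×10^-7) = 1.859×10^-3 rad.

0.107°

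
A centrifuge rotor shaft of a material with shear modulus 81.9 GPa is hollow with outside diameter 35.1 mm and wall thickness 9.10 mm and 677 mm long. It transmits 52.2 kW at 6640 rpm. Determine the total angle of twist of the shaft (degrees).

ω = 2π·6640/60 = 695.3 rad/s, so T = P/ω = 52.2×10³ / 695.3 = 75.07 N·m.
J = π(d_o⁴ − d_i⁴)/32 = π(0.0351⁴ − 0.0169⁴)/32 = 1.410×10^-7 m⁴.
θ = T·L/(G·J) = 75.07 × 0.677 / (81.9×10⁹ × 1.410×10^-7) = 4.401×10^-3 rad.

0.252°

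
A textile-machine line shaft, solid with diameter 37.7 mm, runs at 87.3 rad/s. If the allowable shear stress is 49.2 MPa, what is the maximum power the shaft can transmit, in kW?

J = πd⁴/32 = π(0.0377)⁴/32 = 1.983×10^-7 m⁴.
T_max = τ_allow·J/r = 4.92×10^7 × 1.983×10^-7 / 0.0189 = 517.6 N·m.
ω = 87.3 rad/s, so P_max = T_max·ω = 4.519×10^4 W.

45.2 kW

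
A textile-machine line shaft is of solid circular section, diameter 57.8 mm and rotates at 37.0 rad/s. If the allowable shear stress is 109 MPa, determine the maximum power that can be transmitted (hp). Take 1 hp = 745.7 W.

J = πd⁴/32 = π(0.0578)⁴/32 = 1.096×10^-6 m⁴.
T_max = τ_allow·J/r = 1.09×10^8 × 1.096×10^-6 / 0.0289 = 4133 N·m.
ω = 37.0 rad/s, so P_max = T_max·ω = 1.529×10^5 W.

205 hp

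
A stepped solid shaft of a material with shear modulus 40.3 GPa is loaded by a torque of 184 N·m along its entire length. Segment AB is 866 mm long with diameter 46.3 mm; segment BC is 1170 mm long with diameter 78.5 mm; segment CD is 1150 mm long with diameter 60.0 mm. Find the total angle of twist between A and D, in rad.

J_AB = π(0.0463)⁴/32 = 4.51×10^-7 m⁴; J_BC = π(0.0785)⁴/32 = 3.73×10^-6 m⁴; J_CD = π(0.0600)⁴/32 = 1.27×10^-6 m⁴.
θ = (T/G)·Σ L_i/J_i = (184.0/40.3×10⁹)·(0.866/4.51×10^-7 + 1.17/3.73×10^-6 + 1.15/1.27×10^-6) = 0.01432 rad.

0.0143 rad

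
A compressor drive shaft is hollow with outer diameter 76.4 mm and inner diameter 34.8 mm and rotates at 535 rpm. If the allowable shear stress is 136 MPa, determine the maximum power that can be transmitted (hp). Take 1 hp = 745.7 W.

J = π(d_o⁴ − d_i⁴)/32 = π(0.0764⁴ − 0.0348⁴)/32 = 3.201×10^-6 m⁴.
T_max = τ_allow·J/r = 1.36×10^8 × 3.201×10^-6 / 0.0382 = 11400 N·m.
ω = 2π·535/60 = 56.03 rad/s, so P_max = T_max·ω = 6.384×10^5 W.

856 hp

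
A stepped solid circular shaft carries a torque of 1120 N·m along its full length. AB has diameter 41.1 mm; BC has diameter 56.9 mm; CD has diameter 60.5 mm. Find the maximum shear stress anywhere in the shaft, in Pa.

8.22e7 Pa

Under the same torque, τ_max = 16T/(πd³) is largest where d is smallest — segment AB (d = 41.1 mm).
τ_max = 16·1120/(π·(0.0411)³) = 8.216×10^7 Pa.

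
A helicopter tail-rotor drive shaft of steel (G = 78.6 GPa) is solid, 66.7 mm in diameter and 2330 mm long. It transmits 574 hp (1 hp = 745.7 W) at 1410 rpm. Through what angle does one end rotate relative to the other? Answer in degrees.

ω = 2π·1410/60 = 147.7 rad/s, so T = P/ω = 574×745.7 / 147.7 = 2899 N·m.
J = πd⁴/32 = π(0.0667)⁴/32 = 1.943×10^-6 m⁴.
θ = T·L/(G·J) = 2899 × 2.33 / (78.6×10⁹ × 1.943×10^-6) = 0.04422 rad.

2.53°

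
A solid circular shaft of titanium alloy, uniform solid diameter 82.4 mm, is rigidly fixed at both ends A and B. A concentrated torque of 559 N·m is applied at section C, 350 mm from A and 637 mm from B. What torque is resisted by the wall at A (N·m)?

361 N·m

With uniform GJ and both ends fixed, compatibility θ_AC = θ_CB gives T_A·a = T_B·b, together with T_A + T_B = T₀.
T_A = T₀·b/(a+b) = 559.0·637/987.0 = 360.8 N·m; T_B = 198.2 N·m.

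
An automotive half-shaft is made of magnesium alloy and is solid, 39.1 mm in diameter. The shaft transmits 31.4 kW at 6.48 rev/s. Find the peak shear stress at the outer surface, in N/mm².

65.7 N/mm²

ω = 2π·6.48 = 40.72 rad/s, so T = P/ω = 31.4×10³ / 40.72 = 771.2 N·m.
J = πd⁴/32 = π(0.0391)⁴/32 = 2.295×10^-7 m⁴.
τ_max = T·r/J = 771.2 × 0.0196 / 2.295×10^-7 = 6.571×10^7 Pa.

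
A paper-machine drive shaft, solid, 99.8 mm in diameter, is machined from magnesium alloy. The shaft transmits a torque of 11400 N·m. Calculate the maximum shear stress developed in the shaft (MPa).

J = πd⁴/32 = π(0.0998)⁴/32 = 9.739×10^-6 m⁴.
τ_max = T·r/J = 11400 × 0.0499 / 9.739×10^-6 = 5.841×10^7 Pa.

58.4 MPa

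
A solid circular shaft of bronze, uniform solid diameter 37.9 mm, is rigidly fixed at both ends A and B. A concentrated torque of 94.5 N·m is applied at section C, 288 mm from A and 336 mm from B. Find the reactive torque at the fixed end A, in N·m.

50.9 N·m

With uniform GJ and both ends fixed, compatibility θ_AC = θ_CB gives T_A·a = T_B·b, together with T_A + T_B = T₀.
T_A = T₀·b/(a+b) = 94.50·336/624.0 = 50.88 N·m; T_B = 43.62 N·m.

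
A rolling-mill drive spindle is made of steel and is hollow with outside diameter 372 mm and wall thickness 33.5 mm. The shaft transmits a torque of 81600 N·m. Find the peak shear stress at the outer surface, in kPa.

J = π(d_o⁴ − d_i⁴)/32 = π(0.372⁴ − 0.305⁴)/32 = 1.030×10^-3 m⁴.
τ_max = T·r/J = 81600 × 0.186 / 1.030×10^-3 = 1.473×10^7 Pa.

14700 kPa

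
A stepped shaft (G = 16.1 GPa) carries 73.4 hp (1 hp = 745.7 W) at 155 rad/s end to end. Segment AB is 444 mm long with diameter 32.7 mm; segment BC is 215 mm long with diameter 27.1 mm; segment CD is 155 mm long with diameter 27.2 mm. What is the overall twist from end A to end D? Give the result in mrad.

ω = 155 rad/s, so T = P/ω = 73.4×745.7 / 155.0 = 353.1 N·m.
J_AB = π(0.0327)⁴/32 = 1.12×10^-7 m⁴; J_BC = π(0.0271)⁴/32 = 5.30×10^-8 m⁴; J_CD = π(0.0272)⁴/32 = 5.37×10^-8 m⁴.
θ = (T/G)·Σ L_i/J_i = (353.1/16.1×10⁹)·(0.444/1.12×10^-7 + 0.215/5.30×10^-8 + 0.155/5.37×10^-8) = 0.2391 rad.

239 mrad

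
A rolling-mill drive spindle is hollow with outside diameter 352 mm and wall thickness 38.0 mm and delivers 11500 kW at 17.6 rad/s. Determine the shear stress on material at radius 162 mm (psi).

16400 psi

ω = 17.6 rad/s, so T = P/ω = 11500×10³ / 17.60 = 653400 N·m.
J = π(d_o⁴ − d_i⁴)/32 = π(0.352⁴ − 0.276⁴)/32 = 9.375×10^-4 m⁴.
Shear stress varies linearly with radius: τ = T·r/J = 653400 × 0.162 / 9.375×10^-4 = 1.129×10^8 Pa.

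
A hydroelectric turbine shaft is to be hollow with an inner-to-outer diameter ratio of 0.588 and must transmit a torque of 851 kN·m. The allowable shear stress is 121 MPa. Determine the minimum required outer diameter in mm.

344 mm

For a hollow shaft with d_i/d_o = 0.588: τ_max = 16T/(π d_o³ (1−k⁴)), so d_o = [16T/(π τ_allow (1−k⁴))]^(1/3) = [16·851000/(π·1.21×10^8·0.8805)]^(1/3) = 0.3439 m.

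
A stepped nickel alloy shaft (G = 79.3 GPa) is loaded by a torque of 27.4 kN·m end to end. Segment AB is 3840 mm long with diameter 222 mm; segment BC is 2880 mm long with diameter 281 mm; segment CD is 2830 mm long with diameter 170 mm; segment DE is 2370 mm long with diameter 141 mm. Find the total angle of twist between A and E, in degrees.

J_AB = π(0.222)⁴/32 = 2.38×10^-4 m⁴; J_BC = π(0.281)⁴/32 = 6.12×10^-4 m⁴; J_CD = π(0.170)⁴/32 = 8.20×10^-5 m⁴; J_DE = π(0.141)⁴/32 = 3.88×10^-5 m⁴.
θ = (T/G)·Σ L_i/J_i = (27400/79.3×10⁹)·(3.84/2.38×10^-4 + 2.88/6.12×10^-4 + 2.83/8.20×10^-5 + 2.37/3.88×10^-5) = 0.04022 rad.

2.30°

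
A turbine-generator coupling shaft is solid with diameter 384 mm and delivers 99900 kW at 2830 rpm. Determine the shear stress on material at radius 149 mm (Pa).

2.35e7 Pa

ω = 2π·2830/60 = 296.4 rad/s, so T = P/ω = 99900×10³ / 296.4 = 337100 N·m.
J = πd⁴/32 = π(0.384)⁴/32 = 2.135×10^-3 m⁴.
Shear stress varies linearly with radius: τ = T·r/J = 337100 × 0.149 / 2.135×10^-3 = 2.353×10^7 Pa.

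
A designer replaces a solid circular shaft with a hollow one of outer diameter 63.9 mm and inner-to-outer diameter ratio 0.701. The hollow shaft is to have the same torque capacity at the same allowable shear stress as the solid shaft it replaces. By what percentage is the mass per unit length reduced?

Equal τ_max and T ⇒ the solid shaft needs d_s³ = d_o³(1−k⁴), so d_s = 63.9·(1−0.701⁴)^(1/3) = 58.28 mm.
Area ratio A_h/A_s = d_o²(1−k²)/d_s² = (1−k²)/(1−k⁴)^(2/3) = 0.6115.
Mass saving = 1 − 0.6115 = 38.9 %.

38.9 %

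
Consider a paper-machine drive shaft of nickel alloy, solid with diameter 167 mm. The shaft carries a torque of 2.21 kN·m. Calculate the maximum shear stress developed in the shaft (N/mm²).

J = πd⁴/32 = π(0.167)⁴/32 = 7.636×10^-5 m⁴.
τ_max = T·r/J = 2210 × 0.0835 / 7.636×10^-5 = 2.417×10^6 Pa.

2.42 N/mm²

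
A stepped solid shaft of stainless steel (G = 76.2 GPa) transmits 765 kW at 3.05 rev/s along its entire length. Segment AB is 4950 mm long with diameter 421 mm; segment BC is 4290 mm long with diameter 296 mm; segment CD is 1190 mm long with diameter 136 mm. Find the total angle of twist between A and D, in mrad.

22.4 mrad

ω = 2π·3.05 = 19.16 rad/s, so T = P/ω = 765×10³ / 19.16 = 39920 N·m.
J_AB = π(0.421)⁴/32 = 3.08×10^-3 m⁴; J_BC = π(0.296)⁴/32 = 7.54×10^-4 m⁴; J_CD = π(0.136)⁴/32 = 3.36×10^-5 m⁴.
θ = (T/G)·Σ L_i/J_i = (39920/76.2×10⁹)·(4.95/3.08×10^-3 + 4.29/7.54×10^-4 + 1.19/3.36×10^-5) = 0.02238 rad.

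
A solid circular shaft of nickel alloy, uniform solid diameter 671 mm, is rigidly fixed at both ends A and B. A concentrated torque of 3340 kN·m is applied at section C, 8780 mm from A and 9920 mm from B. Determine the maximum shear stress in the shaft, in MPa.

With uniform GJ and both ends fixed, compatibility θ_AC = θ_CB gives T_A·a = T_B·b, together with T_A + T_B = T₀.
T_A = T₀·b/(a+b) = 3.340e6·9920/18700 = 1.772e6 N·m; T_B = 1.568e6 N·m.
τ in each portion: τ_AC = 2.99×10^7 Pa, τ_CB = 2.64×10^7 Pa; maximum is in AC.
τ_max = T_AC·r/J = 1.772e6·0.336/0.0199 = 2.987×10^7 Pa.

29.9 MPa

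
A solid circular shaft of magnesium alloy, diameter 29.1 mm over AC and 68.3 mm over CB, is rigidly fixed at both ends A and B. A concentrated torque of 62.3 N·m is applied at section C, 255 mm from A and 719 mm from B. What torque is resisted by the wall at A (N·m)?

Compatibility: T_A·a/J_AC = T_B·b/J_CB with T_A + T_B = T₀.
J_AC = 7.04×10^-8 m⁴, J_CB = 2.14×10^-6 m⁴, so T_A = T₀·(J_AC/a)/((J_AC/a)+(J_CB/b)) = 5.296 N·m, T_B = 57.00 N·m.

5.30 N·m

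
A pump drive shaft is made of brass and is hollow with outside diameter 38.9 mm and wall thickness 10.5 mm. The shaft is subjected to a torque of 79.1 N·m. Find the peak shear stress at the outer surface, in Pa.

J = π(d_o⁴ − d_i⁴)/32 = π(0.0389⁴ − 0.0179⁴)/32 = 2.147×10^-7 m⁴.
τ_max = T·r/J = 79.10 × 0.0194 / 2.147×10^-7 = 7.165×10^6 Pa.

7.17e6 Pa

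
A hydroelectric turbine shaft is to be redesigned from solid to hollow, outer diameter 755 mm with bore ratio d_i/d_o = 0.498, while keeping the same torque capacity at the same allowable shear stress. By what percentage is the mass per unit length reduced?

Equal τ_max and T ⇒ the solid shaft needs d_s³ = d_o³(1−k⁴), so d_s = 755·(1−0.498⁴)^(1/3) = 739.2 mm.
Area ratio A_h/A_s = d_o²(1−k²)/d_s² = (1−k²)/(1−k⁴)^(2/3) = 0.7845.
Mass saving = 1 − 0.7845 = 21.5 %.

21.5 %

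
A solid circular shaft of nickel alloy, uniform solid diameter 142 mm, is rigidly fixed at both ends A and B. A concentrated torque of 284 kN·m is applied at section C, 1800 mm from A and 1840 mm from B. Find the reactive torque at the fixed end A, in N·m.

144000 N·m

With uniform GJ and both ends fixed, compatibility θ_AC = θ_CB gives T_A·a = T_B·b, together with T_A + T_B = T₀.
T_A = T₀·b/(a+b) = 284000·1840/3640 = 143600 N·m; T_B = 140400 N·m.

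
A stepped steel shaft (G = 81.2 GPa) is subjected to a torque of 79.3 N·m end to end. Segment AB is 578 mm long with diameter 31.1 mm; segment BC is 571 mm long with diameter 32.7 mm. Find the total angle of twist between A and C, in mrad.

11.1 mrad

J_AB = π(0.0311)⁴/32 = 9.18×10^-8 m⁴; J_BC = π(0.0327)⁴/32 = 1.12×10^-7 m⁴.
θ = (T/G)·Σ L_i/J_i = (79.30/81.2×10⁹)·(0.578/9.18×10^-8 + 0.571/1.12×10^-7) = 0.01111 rad.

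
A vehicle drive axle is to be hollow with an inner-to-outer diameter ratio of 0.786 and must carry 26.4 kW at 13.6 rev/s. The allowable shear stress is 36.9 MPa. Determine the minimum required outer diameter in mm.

ω = 2π·13.6 = 85.45 rad/s, so T = P/ω = 26.4×10³ / 85.45 = 308.9 N·m.
For a hollow shaft with d_i/d_o = 0.786: τ_max = 16T/(π d_o³ (1−k⁴)), so d_o = [16T/(π τ_allow (1−k⁴))]^(1/3) = [16·308.9/(π·3.69×10^7·0.6183)]^(1/3) = 0.04101 m.

41.0 mm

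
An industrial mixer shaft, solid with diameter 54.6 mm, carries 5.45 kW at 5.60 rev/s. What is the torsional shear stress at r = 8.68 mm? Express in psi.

ω = 2π·5.60 = 35.19 rad/s, so T = P/ω = 5.45×10³ / 35.19 = 154.9 N·m.
J = πd⁴/32 = π(0.0546)⁴/32 = 8.725×10^-7 m⁴.
Shear stress varies linearly with radius: τ = T·r/J = 154.9 × 0.00868 / 8.725×10^-7 = 1.541×10^6 Pa.

223 psi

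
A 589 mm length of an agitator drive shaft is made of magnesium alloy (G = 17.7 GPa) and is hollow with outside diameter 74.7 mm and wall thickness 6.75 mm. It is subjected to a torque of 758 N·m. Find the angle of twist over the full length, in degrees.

J = π(d_o⁴ − d_i⁴)/32 = π(0.0747⁴ − 0.0612⁴)/32 = 1.680×10^-6 m⁴.
θ = T·L/(G·J) = 758.0 × 0.589 / (17.7×10⁹ × 1.680×10^-6) = 0.01502 rad.

0.860°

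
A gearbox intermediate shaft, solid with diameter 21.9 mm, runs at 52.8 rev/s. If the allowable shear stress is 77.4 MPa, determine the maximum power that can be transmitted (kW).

J = πd⁴/32 = π(0.0219)⁴/32 = 2.258×10^-8 m⁴.
T_max = τ_allow·J/r = 7.74×10^7 × 2.258×10^-8 / 0.0109 = 159.6 N·m.
ω = 2π·52.8 = 331.8 rad/s, so P_max = T_max·ω = 5.296×10^4 W.

53.0 kW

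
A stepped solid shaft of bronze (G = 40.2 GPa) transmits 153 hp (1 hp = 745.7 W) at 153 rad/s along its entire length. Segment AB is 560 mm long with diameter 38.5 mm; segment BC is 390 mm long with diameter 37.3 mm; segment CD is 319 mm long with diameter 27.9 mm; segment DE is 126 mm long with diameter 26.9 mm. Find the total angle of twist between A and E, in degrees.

ω = 153 rad/s, so T = P/ω = 153×745.7 / 153.0 = 745.7 N·m.
J_AB = π(0.0385)⁴/32 = 2.16×10^-7 m⁴; J_BC = π(0.0373)⁴/32 = 1.90×10^-7 m⁴; J_CD = π(0.0279)⁴/32 = 5.95×10^-8 m⁴; J_DE = π(0.0269)⁴/32 = 5.14×10^-8 m⁴.
θ = (T/G)·Σ L_i/J_i = (745.7/40.2×10⁹)·(0.560/2.16×10^-7 + 0.390/1.90×10^-7 + 0.319/5.95×10^-8 + 0.126/5.14×10^-8) = 0.2312 rad.

13.2°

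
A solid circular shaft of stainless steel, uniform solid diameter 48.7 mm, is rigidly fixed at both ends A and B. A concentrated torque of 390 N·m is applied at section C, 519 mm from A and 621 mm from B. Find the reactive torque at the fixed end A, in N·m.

With uniform GJ and both ends fixed, compatibility θ_AC = θ_CB gives T_A·a = T_B·b, together with T_A + T_B = T₀.
T_A = T₀·b/(a+b) = 390.0·621/1140 = 212.4 N·m; T_B = 177.6 N·m.

212 N·m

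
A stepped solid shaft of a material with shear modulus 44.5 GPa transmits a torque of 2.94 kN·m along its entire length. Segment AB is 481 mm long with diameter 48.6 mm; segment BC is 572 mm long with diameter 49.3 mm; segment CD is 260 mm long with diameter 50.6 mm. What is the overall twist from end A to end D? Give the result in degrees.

8.59°

J_AB = π(0.0486)⁴/32 = 5.48×10^-7 m⁴; J_BC = π(0.0493)⁴/32 = 5.80×10^-7 m⁴; J_CD = π(0.0506)⁴/32 = 6.44×10^-7 m⁴.
θ = (T/G)·Σ L_i/J_i = (2940/44.5×10⁹)·(0.481/5.48×10^-7 + 0.572/5.80×10^-7 + 0.260/6.44×10^-7) = 0.1499 rad.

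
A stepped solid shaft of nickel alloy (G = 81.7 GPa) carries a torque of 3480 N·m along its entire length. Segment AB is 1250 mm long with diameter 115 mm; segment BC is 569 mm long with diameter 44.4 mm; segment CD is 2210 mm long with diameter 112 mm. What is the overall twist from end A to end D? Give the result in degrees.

J_AB = π(0.115)⁴/32 = 1.72×10^-5 m⁴; J_BC = π(0.0444)⁴/32 = 3.82×10^-7 m⁴; J_CD = π(0.112)⁴/32 = 1.54×10^-5 m⁴.
θ = (T/G)·Σ L_i/J_i = (3480/81.7×10⁹)·(1.25/1.72×10^-5 + 0.569/3.82×10^-7 + 2.21/1.54×10^-5) = 0.07272 rad.

4.17°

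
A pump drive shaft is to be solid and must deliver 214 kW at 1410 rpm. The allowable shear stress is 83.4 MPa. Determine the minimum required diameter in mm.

44.6 mm

ω = 2π·1410/60 = 147.7 rad/s, so T = P/ω = 214×10³ / 147.7 = 1449 N·m.
For a solid shaft τ_max = 16T/(πd³), so d = (16T/(π τ_allow))^(1/3) = (16·1449/(π·8.34×10^7))^(1/3) = 0.04456 m.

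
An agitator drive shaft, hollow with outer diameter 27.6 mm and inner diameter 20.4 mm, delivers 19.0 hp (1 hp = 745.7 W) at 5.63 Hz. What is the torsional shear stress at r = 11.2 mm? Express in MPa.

ω = 2π·5.63 = 35.37 rad/s, so T = P/ω = 19.0×745.7 / 35.37 = 400.5 N·m.
J = π(d_o⁴ − d_i⁴)/32 = π(0.0276⁴ − 0.0204⁴)/32 = 3.997×10^-8 m⁴.
Shear stress varies linearly with radius: τ = T·r/J = 400.5 × 0.0112 / 3.997×10^-8 = 1.122×10^8 Pa.

112 MPa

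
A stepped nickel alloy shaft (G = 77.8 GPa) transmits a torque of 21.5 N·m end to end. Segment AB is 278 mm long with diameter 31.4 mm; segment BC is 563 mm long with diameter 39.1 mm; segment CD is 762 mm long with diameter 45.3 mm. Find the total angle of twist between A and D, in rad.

0.00199 rad

J_AB = π(0.0314)⁴/32 = 9.54×10^-8 m⁴; J_BC = π(0.0391)⁴/32 = 2.29×10^-7 m⁴; J_CD = π(0.0453)⁴/32 = 4.13×10^-7 m⁴.
θ = (T/G)·Σ L_i/J_i = (21.50/77.8×10⁹)·(0.278/9.54×10^-8 + 0.563/2.29×10^-7 + 0.762/4.13×10^-7) = 1.992×10^-3 rad.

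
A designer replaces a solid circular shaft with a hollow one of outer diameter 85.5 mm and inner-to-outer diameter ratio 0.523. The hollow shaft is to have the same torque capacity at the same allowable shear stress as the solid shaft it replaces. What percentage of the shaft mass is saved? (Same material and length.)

Equal τ_max and T ⇒ the solid shaft needs d_s³ = d_o³(1−k⁴), so d_s = 85.5·(1−0.523⁴)^(1/3) = 83.31 mm.
Area ratio A_h/A_s = d_o²(1−k²)/d_s² = (1−k²)/(1−k⁴)^(2/3) = 0.7651.
Mass saving = 1 − 0.7651 = 23.5 %.

23.5 %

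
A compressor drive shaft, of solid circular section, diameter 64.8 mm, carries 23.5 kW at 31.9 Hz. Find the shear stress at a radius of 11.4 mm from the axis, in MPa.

0.772 MPa

ω = 2π·31.9 = 200.4 rad/s, so T = P/ω = 23.5×10³ / 200.4 = 117.2 N·m.
J = πd⁴/32 = π(0.0648)⁴/32 = 1.731×10^-6 m⁴.
Shear stress varies linearly with radius: τ = T·r/J = 117.2 × 0.0114 / 1.731×10^-6 = 7.722×10^5 Pa.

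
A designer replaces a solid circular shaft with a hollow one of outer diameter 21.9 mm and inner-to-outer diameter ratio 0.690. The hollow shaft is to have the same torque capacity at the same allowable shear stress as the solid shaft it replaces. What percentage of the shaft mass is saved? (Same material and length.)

37.8 %

Equal τ_max and T ⇒ the solid shaft needs d_s³ = d_o³(1−k⁴), so d_s = 21.9·(1−0.690⁴)^(1/3) = 20.10 mm.
Area ratio A_h/A_s = d_o²(1−k²)/d_s² = (1−k²)/(1−k⁴)^(2/3) = 0.6218.
Mass saving = 1 − 0.6218 = 37.8 %.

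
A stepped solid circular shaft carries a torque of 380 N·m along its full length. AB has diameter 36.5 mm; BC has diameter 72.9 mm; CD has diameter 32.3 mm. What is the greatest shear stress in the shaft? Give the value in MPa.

57.4 MPa

Under the same torque, τ_max = 16T/(πd³) is largest where d is smallest — segment CD (d = 32.3 mm).
τ_max = 16·380.0/(π·(0.0323)³) = 5.743×10^7 Pa.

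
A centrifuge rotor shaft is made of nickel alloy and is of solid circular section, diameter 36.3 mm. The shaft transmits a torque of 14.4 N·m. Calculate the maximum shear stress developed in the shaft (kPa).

J = πd⁴/32 = π(0.0363)⁴/32 = 1.705×10^-7 m⁴.
τ_max = T·r/J = 14.40 × 0.0181 / 1.705×10^-7 = 1.533×10^6 Pa.

1530 kPa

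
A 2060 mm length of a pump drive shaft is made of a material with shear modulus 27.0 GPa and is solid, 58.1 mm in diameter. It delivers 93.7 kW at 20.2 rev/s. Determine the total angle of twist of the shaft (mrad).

50.4 mrad

ω = 2π·20.2 = 126.9 rad/s, so T = P/ω = 93.7×10³ / 126.9 = 738.3 N·m.
J = πd⁴/32 = π(0.0581)⁴/32 = 1.119×10^-6 m⁴.
θ = T·L/(G·J) = 738.3 × 2.06 / (27.0×10⁹ × 1.119×10^-6) = 0.05035 rad.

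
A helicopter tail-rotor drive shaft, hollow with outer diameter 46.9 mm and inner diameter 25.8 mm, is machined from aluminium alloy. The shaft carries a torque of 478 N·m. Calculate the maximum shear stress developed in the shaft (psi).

J = π(d_o⁴ − d_i⁴)/32 = π(0.0469⁴ − 0.0258⁴)/32 = 4.315×10^-7 m⁴.
τ_max = T·r/J = 478.0 × 0.0234 / 4.315×10^-7 = 2.598×10^7 Pa.

3770 psi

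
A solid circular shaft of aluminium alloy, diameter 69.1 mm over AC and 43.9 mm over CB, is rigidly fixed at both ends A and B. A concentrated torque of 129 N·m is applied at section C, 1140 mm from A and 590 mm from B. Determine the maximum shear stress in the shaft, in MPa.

Compatibility: T_A·a/J_AC = T_B·b/J_CB with T_A + T_B = T₀.
J_AC = 2.24×10^-6 m⁴, J_CB = 3.65×10^-7 m⁴, so T_A = T₀·(J_AC/a)/((J_AC/a)+(J_CB/b)) = 98.12 N·m, T_B = 30.88 N·m.
τ in each portion: τ_AC = 1.51×10^6 Pa, τ_CB = 1.86×10^6 Pa; maximum is in CB.
τ_max = T_CB·r/J = 30.88·0.0220/3.65×10^-7 = 1.859×10^6 Pa.

1.86 MPa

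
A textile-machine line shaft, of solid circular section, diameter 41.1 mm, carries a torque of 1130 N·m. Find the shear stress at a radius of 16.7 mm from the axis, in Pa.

6.74e7 Pa

J = πd⁴/32 = π(0.0411)⁴/32 = 2.801×10^-7 m⁴.
Shear stress varies linearly with radius: τ = T·r/J = 1130 × 0.0167 / 2.801×10^-7 = 6.736×10^7 Pa.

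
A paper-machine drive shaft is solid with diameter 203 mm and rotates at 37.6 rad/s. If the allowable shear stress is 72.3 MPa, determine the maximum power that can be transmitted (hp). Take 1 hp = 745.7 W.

J = πd⁴/32 = π(0.203)⁴/32 = 1.667×10^-4 m⁴.
T_max = τ_allow·J/r = 7.23×10^7 × 1.667×10^-4 / 0.102 = 118800 N·m.
ω = 37.6 rad/s, so P_max = T_max·ω = 4.465×10^6 W.

5990 hp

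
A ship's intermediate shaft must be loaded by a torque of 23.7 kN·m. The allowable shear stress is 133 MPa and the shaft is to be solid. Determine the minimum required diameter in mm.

For a solid shaft τ_max = 16T/(πd³), so d = (16T/(π τ_allow))^(1/3) = (16·23700/(π·1.33×10^8))^(1/3) = 0.09682 m.

96.8 mm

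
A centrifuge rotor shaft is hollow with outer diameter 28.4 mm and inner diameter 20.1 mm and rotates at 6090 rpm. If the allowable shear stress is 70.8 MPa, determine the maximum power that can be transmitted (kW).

152 kW

J = π(d_o⁴ − d_i⁴)/32 = π(0.0284⁴ − 0.0201⁴)/32 = 4.784×10^-8 m⁴.
T_max = τ_allow·J/r = 7.08×10^7 × 4.784×10^-8 / 0.0142 = 238.5 N·m.
ω = 2π·6090/60 = 637.7 rad/s, so P_max = T_max·ω = 1.521×10^5 W.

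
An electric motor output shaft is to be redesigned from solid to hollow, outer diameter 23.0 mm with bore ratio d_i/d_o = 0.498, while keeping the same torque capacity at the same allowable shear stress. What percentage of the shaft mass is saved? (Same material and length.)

Equal τ_max and T ⇒ the solid shaft needs d_s³ = d_o³(1−k⁴), so d_s = 23.0·(1−0.498⁴)^(1/3) = 22.52 mm.
Area ratio A_h/A_s = d_o²(1−k²)/d_s² = (1−k²)/(1−k⁴)^(2/3) = 0.7845.
Mass saving = 1 − 0.7845 = 21.5 %.

21.5 %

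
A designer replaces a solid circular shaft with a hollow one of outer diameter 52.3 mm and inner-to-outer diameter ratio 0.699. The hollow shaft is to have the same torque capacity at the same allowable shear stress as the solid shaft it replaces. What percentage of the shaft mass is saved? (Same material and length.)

Equal τ_max and T ⇒ the solid shaft needs d_s³ = d_o³(1−k⁴), so d_s = 52.3·(1−0.699⁴)^(1/3) = 47.75 mm.
Area ratio A_h/A_s = d_o²(1−k²)/d_s² = (1−k²)/(1−k⁴)^(2/3) = 0.6134.
Mass saving = 1 − 0.6134 = 38.7 %.

38.7 %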